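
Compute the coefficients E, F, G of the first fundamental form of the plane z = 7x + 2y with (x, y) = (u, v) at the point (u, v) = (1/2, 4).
E = 50;  F = 14;  G = 5

Partials: r_u = (1, 0, 7), r_v = (0, 1, 2). As functions of (u, v):
  E = r_u · r_u = 50,
  F = r_u · r_v = 14,
  G = r_v · r_v = 5.
Evaluating at (u, v) = (1/2, 4): E = 50, F = 14, G = 5.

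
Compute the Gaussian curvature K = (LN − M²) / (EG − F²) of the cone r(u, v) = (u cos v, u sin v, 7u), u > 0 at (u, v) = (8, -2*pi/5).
K = 0

Coefficients of the first fundamental form: E = 50, F = 0, G = u^2.
Coefficients of the second fundamental form: L = 0, M = 0, N = 7*sqrt(2)*u^2/(10*Abs(u)).
Assemble K = (LN − M²)/(EG − F²) = 0. At (u, v) = (8, -2*pi/5): K = 0.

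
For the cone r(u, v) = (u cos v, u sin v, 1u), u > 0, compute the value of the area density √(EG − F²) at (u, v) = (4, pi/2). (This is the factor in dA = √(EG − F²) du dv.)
√(EG − F²)|_{(4, pi/2)} = 4*sqrt(2)

E = 2, F = 0, G = u^2, so EG − F² = 2*u^2. Taking the positive square root: √(EG − F²) = sqrt(2)*Abs(u). At (u, v) = (4, pi/2): 4*sqrt(2).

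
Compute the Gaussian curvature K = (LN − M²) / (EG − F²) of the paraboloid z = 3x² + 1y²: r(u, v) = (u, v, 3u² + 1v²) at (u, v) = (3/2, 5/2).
K = 12/11449

Coefficients of the first fundamental form: E = 36*u^2 + 1, F = 12*u*v, G = 4*v^2 + 1.
Coefficients of the second fundamental form: L = 6/sqrt(36*u^2 + 4*v^2 + 1), M = 0, N = 2/sqrt(36*u^2 + 4*v^2 + 1).
Assemble K = (LN − M²)/(EG − F²) = 12/(1296*u^4 + 288*u^2*v^2 + 72*u^2 + 16*v^4 + 8*v^2 + 1). At (u, v) = (3/2, 5/2): K = 12/11449.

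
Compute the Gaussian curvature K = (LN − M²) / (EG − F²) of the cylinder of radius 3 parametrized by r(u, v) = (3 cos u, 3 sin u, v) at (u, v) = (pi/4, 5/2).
K = 0

Coefficients of the first fundamental form: E = 9, F = 0, G = 1.
Coefficients of the second fundamental form: L = -3, M = 0, N = 0.
Assemble K = (LN − M²)/(EG − F²) = 0. At (u, v) = (pi/4, 5/2): K = 0.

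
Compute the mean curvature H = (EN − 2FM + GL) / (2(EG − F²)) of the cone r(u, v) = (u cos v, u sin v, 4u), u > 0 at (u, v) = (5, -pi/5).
H = 2*sqrt(17)/85

With E = 17, F = 0, G = u^2, L = 0, M = 0, N = 4*sqrt(17)*u^2/(17*Abs(u)), assemble
  H = (EN − 2FM + GL) / (2(EG − F²)) = 2*sqrt(17)/(17*Abs(u)).
At (u, v) = (5, -pi/5): H = 2*sqrt(17)/85.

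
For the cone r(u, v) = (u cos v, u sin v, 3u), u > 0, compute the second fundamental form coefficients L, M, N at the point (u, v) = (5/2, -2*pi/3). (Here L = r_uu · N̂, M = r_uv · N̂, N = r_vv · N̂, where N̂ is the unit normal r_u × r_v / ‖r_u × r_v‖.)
L = 0;  M = 0;  N = 3*sqrt(10)/4

Compute the unit normal N̂(u, v) = (-3*sqrt(10)*u*cos(v)/(10*Abs(u)), -3*sqrt(10)*u*sin(v)/(10*Abs(u)), sqrt(10)*u/(10*Abs(u))), and the second partials r_uu, r_uv, r_vv. Take dot products:
  L(u, v) = r_uu · N̂ = 0,
  M(u, v) = r_uv · N̂ = 0,
  N(u, v) = r_vv · N̂ = 3*sqrt(10)*u^2/(10*Abs(u)).
Evaluating at (u, v) = (5/2, -2*pi/3):
  L = 0, M = 0, N = 3*sqrt(10)/4.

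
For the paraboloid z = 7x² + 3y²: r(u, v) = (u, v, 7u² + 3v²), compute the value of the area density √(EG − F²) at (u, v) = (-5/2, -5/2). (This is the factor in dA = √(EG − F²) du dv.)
√(EG − F²)|_{(-5/2, -5/2)} = sqrt(1451)

E = 196*u^2 + 1, F = 84*u*v, G = 36*v^2 + 1, so EG − F² = 196*u^2 + 36*v^2 + 1. Taking the positive square root: √(EG − F²) = sqrt(196*u^2 + 36*v^2 + 1). At (u, v) = (-5/2, -5/2): sqrt(1451).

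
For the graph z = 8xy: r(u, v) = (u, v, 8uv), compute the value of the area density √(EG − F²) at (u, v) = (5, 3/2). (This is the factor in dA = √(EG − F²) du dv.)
√(EG − F²)|_{(5, 3/2)} = sqrt(1745)

E = 64*v^2 + 1, F = 64*u*v, G = 64*u^2 + 1, so EG − F² = 64*u^2 + 64*v^2 + 1. Taking the positive square root: √(EG − F²) = sqrt(64*u^2 + 64*v^2 + 1). At (u, v) = (5, 3/2): sqrt(1745).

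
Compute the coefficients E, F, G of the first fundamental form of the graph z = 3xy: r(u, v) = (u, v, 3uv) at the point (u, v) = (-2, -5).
E = 226;  F = 90;  G = 37

Partials: r_u = (1, 0, 3*v), r_v = (0, 1, 3*u). As functions of (u, v):
  E = r_u · r_u = 9*v^2 + 1,
  F = r_u · r_v = 9*u*v,
  G = r_v · r_v = 9*u^2 + 1.
Evaluating at (u, v) = (-2, -5): E = 226, F = 90, G = 37.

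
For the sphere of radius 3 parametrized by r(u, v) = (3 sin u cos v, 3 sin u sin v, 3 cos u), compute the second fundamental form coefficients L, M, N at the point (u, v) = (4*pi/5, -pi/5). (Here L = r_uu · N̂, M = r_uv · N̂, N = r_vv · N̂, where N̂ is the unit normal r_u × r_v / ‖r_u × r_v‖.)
L = -3;  M = 0;  N = -15/8 + 3*sqrt(5)/8

Compute the unit normal N̂(u, v) = (sin(u)^2*cos(v)/Abs(sin(u)), sin(u)^2*sin(v)/Abs(sin(u)), sin(2*u)/(2*Abs(sin(u)))), and the second partials r_uu, r_uv, r_vv. Take dot products:
  L(u, v) = r_uu · N̂ = -3*sin(u)/Abs(sin(u)),
  M(u, v) = r_uv · N̂ = 0,
  N(u, v) = r_vv · N̂ = -3*sin(u)^3/Abs(sin(u)).
Evaluating at (u, v) = (4*pi/5, -pi/5):
  L = -3, M = 0, N = -15/8 + 3*sqrt(5)/8.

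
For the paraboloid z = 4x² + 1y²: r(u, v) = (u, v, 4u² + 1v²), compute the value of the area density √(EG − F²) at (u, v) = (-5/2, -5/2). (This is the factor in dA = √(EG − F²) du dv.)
√(EG − F²)|_{(-5/2, -5/2)} = sqrt(426)

E = 64*u^2 + 1, F = 16*u*v, G = 4*v^2 + 1, so EG − F² = 64*u^2 + 4*v^2 + 1. Taking the positive square root: √(EG − F²) = sqrt(64*u^2 + 4*v^2 + 1). At (u, v) = (-5/2, -5/2): sqrt(426).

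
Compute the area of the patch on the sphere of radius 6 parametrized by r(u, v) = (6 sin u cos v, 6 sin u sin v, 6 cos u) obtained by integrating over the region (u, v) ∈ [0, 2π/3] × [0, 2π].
Area = 108*pi

Area = ∫∫ √(EG − F²) du dv with √(EG − F²) = 36*Abs(sin(u)). Integrating over [0, 2π/3] × [0, 2π] gives 108*pi.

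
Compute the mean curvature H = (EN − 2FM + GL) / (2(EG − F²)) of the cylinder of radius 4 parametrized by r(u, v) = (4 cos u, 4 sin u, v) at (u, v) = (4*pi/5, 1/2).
H = -1/8

With E = 16, F = 0, G = 1, L = -4, M = 0, N = 0, assemble
  H = (EN − 2FM + GL) / (2(EG − F²)) = -1/8.
At (u, v) = (4*pi/5, 1/2): H = -1/8.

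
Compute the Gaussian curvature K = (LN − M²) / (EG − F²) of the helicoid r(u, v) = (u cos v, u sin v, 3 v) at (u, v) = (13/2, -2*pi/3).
K = -144/42025

Coefficients of the first fundamental form: E = 1, F = 0, G = u^2 + 9.
Coefficients of the second fundamental form: L = 0, M = -3/sqrt(u^2 + 9), N = 0.
Assemble K = (LN − M²)/(EG − F²) = -9/(u^2 + 9)^2. At (u, v) = (13/2, -2*pi/3): K = -144/42025.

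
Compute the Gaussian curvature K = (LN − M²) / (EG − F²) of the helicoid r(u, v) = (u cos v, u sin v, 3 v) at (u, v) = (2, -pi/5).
K = -9/169

Coefficients of the first fundamental form: E = 1, F = 0, G = u^2 + 9.
Coefficients of the second fundamental form: L = 0, M = -3/sqrt(u^2 + 9), N = 0.
Assemble K = (LN − M²)/(EG − F²) = -9/(u^2 + 9)^2. At (u, v) = (2, -pi/5): K = -9/169.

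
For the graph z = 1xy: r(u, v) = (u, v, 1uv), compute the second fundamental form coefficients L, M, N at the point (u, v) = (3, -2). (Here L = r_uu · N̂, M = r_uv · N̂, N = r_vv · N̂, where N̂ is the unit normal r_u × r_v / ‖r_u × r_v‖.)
L = 0;  M = sqrt(14)/14;  N = 0

Compute the unit normal N̂(u, v) = (-v/sqrt(u^2 + v^2 + 1), -u/sqrt(u^2 + v^2 + 1), 1/sqrt(u^2 + v^2 + 1)), and the second partials r_uu, r_uv, r_vv. Take dot products:
  L(u, v) = r_uu · N̂ = 0,
  M(u, v) = r_uv · N̂ = 1/sqrt(u^2 + v^2 + 1),
  N(u, v) = r_vv · N̂ = 0.
Evaluating at (u, v) = (3, -2):
  L = 0, M = sqrt(14)/14, N = 0.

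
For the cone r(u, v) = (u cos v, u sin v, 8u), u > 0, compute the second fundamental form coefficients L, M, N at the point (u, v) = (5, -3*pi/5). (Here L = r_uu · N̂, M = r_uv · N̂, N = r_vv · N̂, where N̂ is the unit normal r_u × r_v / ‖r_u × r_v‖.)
L = 0;  M = 0;  N = 8*sqrt(65)/13

Compute the unit normal N̂(u, v) = (-8*sqrt(65)*u*cos(v)/(65*Abs(u)), -8*sqrt(65)*u*sin(v)/(65*Abs(u)), sqrt(65)*u/(65*Abs(u))), and the second partials r_uu, r_uv, r_vv. Take dot products:
  L(u, v) = r_uu · N̂ = 0,
  M(u, v) = r_uv · N̂ = 0,
  N(u, v) = r_vv · N̂ = 8*sqrt(65)*u^2/(65*Abs(u)).
Evaluating at (u, v) = (5, -3*pi/5):
  L = 0, M = 0, N = 8*sqrt(65)/13.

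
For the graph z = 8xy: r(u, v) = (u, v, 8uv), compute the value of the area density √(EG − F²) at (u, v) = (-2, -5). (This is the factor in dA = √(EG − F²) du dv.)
√(EG − F²)|_{(-2, -5)} = sqrt(1857)

E = 64*v^2 + 1, F = 64*u*v, G = 64*u^2 + 1, so EG − F² = 64*u^2 + 64*v^2 + 1. Taking the positive square root: √(EG − F²) = sqrt(64*u^2 + 64*v^2 + 1). At (u, v) = (-2, -5): sqrt(1857).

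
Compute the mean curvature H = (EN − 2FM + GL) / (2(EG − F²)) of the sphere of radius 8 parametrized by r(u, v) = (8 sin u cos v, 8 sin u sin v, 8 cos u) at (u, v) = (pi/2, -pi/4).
H = -1/8

With E = 64, F = 0, G = 64*sin(u)^2, L = -8*sin(u)/Abs(sin(u)), M = 0, N = -8*sin(u)^3/Abs(sin(u)), assemble
  H = (EN − 2FM + GL) / (2(EG − F²)) = -sin(u)/(8*Abs(sin(u))).
At (u, v) = (pi/2, -pi/4): H = -1/8.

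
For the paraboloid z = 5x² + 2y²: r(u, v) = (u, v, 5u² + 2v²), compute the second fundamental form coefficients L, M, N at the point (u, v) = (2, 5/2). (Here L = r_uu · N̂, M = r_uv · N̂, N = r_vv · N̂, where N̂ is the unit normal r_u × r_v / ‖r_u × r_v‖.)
L = 10*sqrt(501)/501;  M = 0;  N = 4*sqrt(501)/501

Compute the unit normal N̂(u, v) = (-10*u/sqrt(100*u^2 + 16*v^2 + 1), -4*v/sqrt(100*u^2 + 16*v^2 + 1), 1/sqrt(100*u^2 + 16*v^2 + 1)), and the second partials r_uu, r_uv, r_vv. Take dot products:
  L(u, v) = r_uu · N̂ = 10/sqrt(100*u^2 + 16*v^2 + 1),
  M(u, v) = r_uv · N̂ = 0,
  N(u, v) = r_vv · N̂ = 4/sqrt(100*u^2 + 16*v^2 + 1).
Evaluating at (u, v) = (2, 5/2):
  L = 10*sqrt(501)/501, M = 0, N = 4*sqrt(501)/501.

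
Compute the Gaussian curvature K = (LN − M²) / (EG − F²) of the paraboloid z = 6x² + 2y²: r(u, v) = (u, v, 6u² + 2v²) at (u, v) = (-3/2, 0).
K = 48/105625

Coefficients of the first fundamental form: E = 144*u^2 + 1, F = 48*u*v, G = 16*v^2 + 1.
Coefficients of the second fundamental form: L = 12/sqrt(144*u^2 + 16*v^2 + 1), M = 0, N = 4/sqrt(144*u^2 + 16*v^2 + 1).
Assemble K = (LN − M²)/(EG − F²) = 48/(20736*u^4 + 4608*u^2*v^2 + 288*u^2 + 256*v^4 + 32*v^2 + 1). At (u, v) = (-3/2, 0): K = 48/105625.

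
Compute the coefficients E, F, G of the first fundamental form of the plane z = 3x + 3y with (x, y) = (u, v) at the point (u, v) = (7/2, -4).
E = 10;  F = 9;  G = 10

Partials: r_u = (1, 0, 3), r_v = (0, 1, 3). As functions of (u, v):
  E = r_u · r_u = 10,
  F = r_u · r_v = 9,
  G = r_v · r_v = 10.
Evaluating at (u, v) = (7/2, -4): E = 10, F = 9, G = 10.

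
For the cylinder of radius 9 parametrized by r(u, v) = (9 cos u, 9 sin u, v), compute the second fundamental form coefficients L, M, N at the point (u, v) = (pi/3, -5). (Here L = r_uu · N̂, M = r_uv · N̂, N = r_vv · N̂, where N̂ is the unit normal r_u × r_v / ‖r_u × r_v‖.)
L = -9;  M = 0;  N = 0

Compute the unit normal N̂(u, v) = (cos(u), sin(u), 0), and the second partials r_uu, r_uv, r_vv. Take dot products:
  L(u, v) = r_uu · N̂ = -9,
  M(u, v) = r_uv · N̂ = 0,
  N(u, v) = r_vv · N̂ = 0.
Evaluating at (u, v) = (pi/3, -5):
  L = -9, M = 0, N = 0.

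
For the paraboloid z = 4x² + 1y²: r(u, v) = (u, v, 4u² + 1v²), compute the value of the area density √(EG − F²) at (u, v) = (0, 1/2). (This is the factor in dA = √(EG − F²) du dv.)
√(EG − F²)|_{(0, 1/2)} = sqrt(2)

E = 64*u^2 + 1, F = 16*u*v, G = 4*v^2 + 1, so EG − F² = 64*u^2 + 4*v^2 + 1. Taking the positive square root: √(EG − F²) = sqrt(64*u^2 + 4*v^2 + 1). At (u, v) = (0, 1/2): sqrt(2).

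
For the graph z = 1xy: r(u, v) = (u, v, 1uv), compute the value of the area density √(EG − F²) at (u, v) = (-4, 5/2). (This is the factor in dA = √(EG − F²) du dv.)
√(EG − F²)|_{(-4, 5/2)} = sqrt(93)/2

E = v^2 + 1, F = u*v, G = u^2 + 1, so EG − F² = u^2 + v^2 + 1. Taking the positive square root: √(EG − F²) = sqrt(u^2 + v^2 + 1). At (u, v) = (-4, 5/2): sqrt(93)/2.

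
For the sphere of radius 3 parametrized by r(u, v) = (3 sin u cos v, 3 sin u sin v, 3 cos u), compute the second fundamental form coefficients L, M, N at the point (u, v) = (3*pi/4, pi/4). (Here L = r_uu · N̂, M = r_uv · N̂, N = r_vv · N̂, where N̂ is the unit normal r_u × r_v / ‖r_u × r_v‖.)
L = -3;  M = 0;  N = -3/2

Compute the unit normal N̂(u, v) = (sin(u)^2*cos(v)/Abs(sin(u)), sin(u)^2*sin(v)/Abs(sin(u)), sin(2*u)/(2*Abs(sin(u)))), and the second partials r_uu, r_uv, r_vv. Take dot products:
  L(u, v) = r_uu · N̂ = -3*sin(u)/Abs(sin(u)),
  M(u, v) = r_uv · N̂ = 0,
  N(u, v) = r_vv · N̂ = -3*sin(u)^3/Abs(sin(u)).
Evaluating at (u, v) = (3*pi/4, pi/4):
  L = -3, M = 0, N = -3/2.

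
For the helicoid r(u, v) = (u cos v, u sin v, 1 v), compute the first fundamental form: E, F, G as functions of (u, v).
E = 1;  F = 0;  G = u^2 + 1

Compute partials: r_u = (cos(v), sin(v), 0), r_v = (-u*sin(v), u*cos(v), 1). Then
  E = r_u · r_u = 1,
  F = r_u · r_v = 0,
  G = r_v · r_v = u^2 + 1.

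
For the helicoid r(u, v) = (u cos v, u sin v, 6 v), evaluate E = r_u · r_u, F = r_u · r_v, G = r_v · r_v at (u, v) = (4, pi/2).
E = 1;  F = 0;  G = 52

Partials: r_u = (cos(v), sin(v), 0), r_v = (-u*sin(v), u*cos(v), 6). As functions of (u, v):
  E = r_u · r_u = 1,
  F = r_u · r_v = 0,
  G = r_v · r_v = u^2 + 36.
Evaluating at (u, v) = (4, pi/2): E = 1, F = 0, G = 52.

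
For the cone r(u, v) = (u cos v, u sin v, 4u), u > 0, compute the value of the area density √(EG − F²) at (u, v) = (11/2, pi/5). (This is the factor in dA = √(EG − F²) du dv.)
√(EG − F²)|_{(11/2, pi/5)} = 11*sqrt(17)/2

E = 17, F = 0, G = u^2, so EG − F² = 17*u^2. Taking the positive square root: √(EG − F²) = sqrt(17)*Abs(u). At (u, v) = (11/2, pi/5): 11*sqrt(17)/2.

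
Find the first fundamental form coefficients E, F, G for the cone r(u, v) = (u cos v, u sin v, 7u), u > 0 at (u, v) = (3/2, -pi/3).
E = 50;  F = 0;  G = 9/4

Partials: r_u = (cos(v), sin(v), 7), r_v = (-u*sin(v), u*cos(v), 0). As functions of (u, v):
  E = r_u · r_u = 50,
  F = r_u · r_v = 0,
  G = r_v · r_v = u^2.
Evaluating at (u, v) = (3/2, -pi/3): E = 50, F = 0, G = 9/4.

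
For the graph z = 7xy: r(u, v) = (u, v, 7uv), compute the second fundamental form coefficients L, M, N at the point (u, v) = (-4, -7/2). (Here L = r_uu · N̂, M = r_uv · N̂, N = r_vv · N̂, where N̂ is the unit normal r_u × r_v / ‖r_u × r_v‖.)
L = 0;  M = 14*sqrt(5541)/5541;  N = 0

Compute the unit normal N̂(u, v) = (-7*v/sqrt(49*u^2 + 49*v^2 + 1), -7*u/sqrt(49*u^2 + 49*v^2 + 1), 1/sqrt(49*u^2 + 49*v^2 + 1)), and the second partials r_uu, r_uv, r_vv. Take dot products:
  L(u, v) = r_uu · N̂ = 0,
  M(u, v) = r_uv · N̂ = 7/sqrt(49*u^2 + 49*v^2 + 1),
  N(u, v) = r_vv · N̂ = 0.
Evaluating at (u, v) = (-4, -7/2):
  L = 0, M = 14*sqrt(5541)/5541, N = 0.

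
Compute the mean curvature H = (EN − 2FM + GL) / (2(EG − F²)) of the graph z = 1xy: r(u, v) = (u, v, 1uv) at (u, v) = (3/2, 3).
H = -36/343

With E = v^2 + 1, F = u*v, G = u^2 + 1, L = 0, M = 1/sqrt(u^2 + v^2 + 1), N = 0, assemble
  H = (EN − 2FM + GL) / (2(EG − F²)) = -u*v/(u^2 + v^2 + 1)^(3/2).
At (u, v) = (3/2, 3): H = -36/343.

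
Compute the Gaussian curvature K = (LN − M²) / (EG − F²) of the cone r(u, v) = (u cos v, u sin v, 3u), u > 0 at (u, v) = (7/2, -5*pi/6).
K = 0

Coefficients of the first fundamental form: E = 10, F = 0, G = u^2.
Coefficients of the second fundamental form: L = 0, M = 0, N = 3*sqrt(10)*u^2/(10*Abs(u)).
Assemble K = (LN − M²)/(EG − F²) = 0. At (u, v) = (7/2, -5*pi/6): K = 0.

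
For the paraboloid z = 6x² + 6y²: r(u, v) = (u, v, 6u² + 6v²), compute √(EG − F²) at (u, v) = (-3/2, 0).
√(EG − F²)|_{(-3/2, 0)} = 5*sqrt(13)

E = 144*u^2 + 1, F = 144*u*v, G = 144*v^2 + 1; EG − F² = 144*u^2 + 144*v^2 + 1; √(EG − F²) = sqrt(144*u^2 + 144*v^2 + 1). At the given point: 5*sqrt(13).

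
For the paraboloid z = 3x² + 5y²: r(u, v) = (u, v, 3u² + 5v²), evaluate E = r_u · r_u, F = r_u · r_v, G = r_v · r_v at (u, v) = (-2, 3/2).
E = 145;  F = -180;  G = 226

Partials: r_u = (1, 0, 6*u), r_v = (0, 1, 10*v). As functions of (u, v):
  E = r_u · r_u = 36*u^2 + 1,
  F = r_u · r_v = 60*u*v,
  G = r_v · r_v = 100*v^2 + 1.
Evaluating at (u, v) = (-2, 3/2): E = 145, F = -180, G = 226.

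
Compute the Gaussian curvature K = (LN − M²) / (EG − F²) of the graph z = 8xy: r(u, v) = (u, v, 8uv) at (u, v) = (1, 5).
K = -64/2772225

Coefficients of the first fundamental form: E = 64*v^2 + 1, F = 64*u*v, G = 64*u^2 + 1.
Coefficients of the second fundamental form: L = 0, M = 8/sqrt(64*u^2 + 64*v^2 + 1), N = 0.
Assemble K = (LN − M²)/(EG − F²) = -64/(4096*u^4 + 8192*u^2*v^2 + 128*u^2 + 4096*v^4 + 128*v^2 + 1). At (u, v) = (1, 5): K = -64/2772225.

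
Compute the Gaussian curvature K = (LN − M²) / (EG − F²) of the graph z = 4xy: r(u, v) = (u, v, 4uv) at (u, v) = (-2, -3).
K = -16/43681

Coefficients of the first fundamental form: E = 16*v^2 + 1, F = 16*u*v, G = 16*u^2 + 1.
Coefficients of the second fundamental form: L = 0, M = 4/sqrt(16*u^2 + 16*v^2 + 1), N = 0.
Assemble K = (LN − M²)/(EG − F²) = -16/(256*u^4 + 512*u^2*v^2 + 32*u^2 + 256*v^4 + 32*v^2 + 1). At (u, v) = (-2, -3): K = -16/43681.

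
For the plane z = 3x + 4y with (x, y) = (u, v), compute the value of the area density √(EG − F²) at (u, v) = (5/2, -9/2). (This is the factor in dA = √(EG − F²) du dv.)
√(EG − F²)|_{(5/2, -9/2)} = sqrt(26)

E = 10, F = 12, G = 17, so EG − F² = 26. Taking the positive square root: √(EG − F²) = sqrt(26). At (u, v) = (5/2, -9/2): sqrt(26).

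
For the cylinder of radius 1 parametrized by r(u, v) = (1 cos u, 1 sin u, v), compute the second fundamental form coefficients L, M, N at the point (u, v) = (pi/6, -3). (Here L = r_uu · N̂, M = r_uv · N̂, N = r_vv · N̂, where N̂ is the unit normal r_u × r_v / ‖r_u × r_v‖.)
L = -1;  M = 0;  N = 0

Compute the unit normal N̂(u, v) = (cos(u), sin(u), 0), and the second partials r_uu, r_uv, r_vv. Take dot products:
  L(u, v) = r_uu · N̂ = -1,
  M(u, v) = r_uv · N̂ = 0,
  N(u, v) = r_vv · N̂ = 0.
Evaluating at (u, v) = (pi/6, -3):
  L = -1, M = 0, N = 0.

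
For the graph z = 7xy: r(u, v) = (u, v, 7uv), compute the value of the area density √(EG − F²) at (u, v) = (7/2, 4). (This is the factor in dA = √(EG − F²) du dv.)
√(EG − F²)|_{(7/2, 4)} = sqrt(5541)/2

E = 49*v^2 + 1, F = 49*u*v, G = 49*u^2 + 1, so EG − F² = 49*u^2 + 49*v^2 + 1. Taking the positive square root: √(EG − F²) = sqrt(49*u^2 + 49*v^2 + 1). At (u, v) = (7/2, 4): sqrt(5541)/2.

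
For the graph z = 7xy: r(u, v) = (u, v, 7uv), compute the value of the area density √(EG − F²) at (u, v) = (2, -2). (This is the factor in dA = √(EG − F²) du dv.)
√(EG − F²)|_{(2, -2)} = sqrt(393)

E = 49*v^2 + 1, F = 49*u*v, G = 49*u^2 + 1, so EG − F² = 49*u^2 + 49*v^2 + 1. Taking the positive square root: √(EG − F²) = sqrt(49*u^2 + 49*v^2 + 1). At (u, v) = (2, -2): sqrt(393).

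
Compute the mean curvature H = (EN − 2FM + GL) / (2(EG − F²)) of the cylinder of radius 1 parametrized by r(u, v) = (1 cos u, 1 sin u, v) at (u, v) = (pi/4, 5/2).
H = -1/2

With E = 1, F = 0, G = 1, L = -1, M = 0, N = 0, assemble
  H = (EN − 2FM + GL) / (2(EG − F²)) = -1/2.
At (u, v) = (pi/4, 5/2): H = -1/2.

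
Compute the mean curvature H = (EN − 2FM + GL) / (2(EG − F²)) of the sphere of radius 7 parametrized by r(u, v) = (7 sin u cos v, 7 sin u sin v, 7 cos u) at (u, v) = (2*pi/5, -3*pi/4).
H = -1/7

With E = 49, F = 0, G = 49*sin(u)^2, L = -7*sin(u)/Abs(sin(u)), M = 0, N = -7*sin(u)^3/Abs(sin(u)), assemble
  H = (EN − 2FM + GL) / (2(EG − F²)) = -sin(u)/(7*Abs(sin(u))).
At (u, v) = (2*pi/5, -3*pi/4): H = -1/7.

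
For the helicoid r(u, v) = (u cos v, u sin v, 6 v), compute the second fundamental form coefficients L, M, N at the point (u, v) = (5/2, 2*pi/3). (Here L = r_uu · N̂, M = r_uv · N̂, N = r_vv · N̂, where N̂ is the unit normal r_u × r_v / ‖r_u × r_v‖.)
L = 0;  M = -12/13;  N = 0

Compute the unit normal N̂(u, v) = (6*sin(v)/sqrt(u^2 + 36), -6*cos(v)/sqrt(u^2 + 36), u/sqrt(u^2 + 36)), and the second partials r_uu, r_uv, r_vv. Take dot products:
  L(u, v) = r_uu · N̂ = 0,
  M(u, v) = r_uv · N̂ = -6/sqrt(u^2 + 36),
  N(u, v) = r_vv · N̂ = 0.
Evaluating at (u, v) = (5/2, 2*pi/3):
  L = 0, M = -12/13, N = 0.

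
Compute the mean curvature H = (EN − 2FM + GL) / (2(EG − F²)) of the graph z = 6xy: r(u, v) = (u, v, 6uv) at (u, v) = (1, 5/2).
H = -135*sqrt(262)/17161

With E = 36*v^2 + 1, F = 36*u*v, G = 36*u^2 + 1, L = 0, M = 6/sqrt(36*u^2 + 36*v^2 + 1), N = 0, assemble
  H = (EN − 2FM + GL) / (2(EG − F²)) = -216*u*v/(36*u^2 + 36*v^2 + 1)^(3/2).
At (u, v) = (1, 5/2): H = -135*sqrt(262)/17161.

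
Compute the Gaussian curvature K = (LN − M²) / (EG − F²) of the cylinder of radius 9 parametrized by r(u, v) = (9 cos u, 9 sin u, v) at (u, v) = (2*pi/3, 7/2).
K = 0

Coefficients of the first fundamental form: E = 81, F = 0, G = 1.
Coefficients of the second fundamental form: L = -9, M = 0, N = 0.
Assemble K = (LN − M²)/(EG − F²) = 0. At (u, v) = (2*pi/3, 7/2): K = 0.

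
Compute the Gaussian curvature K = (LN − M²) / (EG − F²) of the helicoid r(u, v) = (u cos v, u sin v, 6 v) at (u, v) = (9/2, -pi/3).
K = -64/5625

Coefficients of the first fundamental form: E = 1, F = 0, G = u^2 + 36.
Coefficients of the second fundamental form: L = 0, M = -6/sqrt(u^2 + 36), N = 0.
Assemble K = (LN − M²)/(EG − F²) = -36/(u^2 + 36)^2. At (u, v) = (9/2, -pi/3): K = -64/5625.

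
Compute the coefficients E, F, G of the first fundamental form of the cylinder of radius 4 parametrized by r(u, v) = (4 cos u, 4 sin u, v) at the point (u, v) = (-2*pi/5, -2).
E = 16;  F = 0;  G = 1

Partials: r_u = (-4*sin(u), 4*cos(u), 0), r_v = (0, 0, 1). As functions of (u, v):
  E = r_u · r_u = 16,
  F = r_u · r_v = 0,
  G = r_v · r_v = 1.
Evaluating at (u, v) = (-2*pi/5, -2): E = 16, F = 0, G = 1.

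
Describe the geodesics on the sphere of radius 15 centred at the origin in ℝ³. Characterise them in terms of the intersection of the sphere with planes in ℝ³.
Geodesics on the sphere of radius 15 are great circles — circles of radius 15 obtained as the intersection of the sphere with planes through the origin (the centre of the sphere).

A curve α(t) of nonzero constant speed on the sphere of radius 15 is a geodesic iff its acceleration α̈ is everywhere normal to the surface, i.e. parallel to the radial vector α(t). Then d/dt(α × α̇) = α̇ × α̇ + α × α̈ = 0, so α × α̇ is a constant vector n ≠ 0 and α(t) · n = 0 for all t: α lies in the plane through the origin with normal n. The intersection of that plane with the sphere is a circle of radius 15 (a great circle). Conversely, a great circle traversed at constant speed has centripetal acceleration pointing at the origin, hence normal to the sphere, so every great circle is a geodesic.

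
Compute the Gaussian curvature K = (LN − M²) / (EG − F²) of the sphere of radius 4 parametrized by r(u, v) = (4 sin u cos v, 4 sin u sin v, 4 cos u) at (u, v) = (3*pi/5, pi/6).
K = 1/16

Coefficients of the first fundamental form: E = 16, F = 0, G = 16*sin(u)^2.
Coefficients of the second fundamental form: L = -4*sin(u)/Abs(sin(u)), M = 0, N = -4*sin(u)^3/Abs(sin(u)).
Assemble K = (LN − M²)/(EG − F²) = 1/16. At (u, v) = (3*pi/5, pi/6): K = 1/16.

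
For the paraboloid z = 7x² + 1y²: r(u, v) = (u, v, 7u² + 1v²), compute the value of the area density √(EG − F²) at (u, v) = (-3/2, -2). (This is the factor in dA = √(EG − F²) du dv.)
√(EG − F²)|_{(-3/2, -2)} = sqrt(458)

E = 196*u^2 + 1, F = 28*u*v, G = 4*v^2 + 1, so EG − F² = 196*u^2 + 4*v^2 + 1. Taking the positive square root: √(EG − F²) = sqrt(196*u^2 + 4*v^2 + 1). At (u, v) = (-3/2, -2): sqrt(458).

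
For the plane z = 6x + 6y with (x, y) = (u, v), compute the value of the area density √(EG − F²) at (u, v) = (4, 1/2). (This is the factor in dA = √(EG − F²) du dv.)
√(EG − F²)|_{(4, 1/2)} = sqrt(73)

E = 37, F = 36, G = 37, so EG − F² = 73. Taking the positive square root: √(EG − F²) = sqrt(73). At (u, v) = (4, 1/2): sqrt(73).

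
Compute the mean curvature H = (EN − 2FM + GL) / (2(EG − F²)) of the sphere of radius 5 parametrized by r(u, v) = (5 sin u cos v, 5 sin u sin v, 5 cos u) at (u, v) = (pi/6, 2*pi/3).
H = -1/5

With E = 25, F = 0, G = 25*sin(u)^2, L = -5*sin(u)/Abs(sin(u)), M = 0, N = -5*sin(u)^3/Abs(sin(u)), assemble
  H = (EN − 2FM + GL) / (2(EG − F²)) = -sin(u)/(5*Abs(sin(u))).
At (u, v) = (pi/6, 2*pi/3): H = -1/5.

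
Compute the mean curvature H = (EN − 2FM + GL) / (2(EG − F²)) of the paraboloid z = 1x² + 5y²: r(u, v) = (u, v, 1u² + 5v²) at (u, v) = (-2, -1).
H = 62*sqrt(13)/1521

With E = 4*u^2 + 1, F = 20*u*v, G = 100*v^2 + 1, L = 2/sqrt(4*u^2 + 100*v^2 + 1), M = 0, N = 10/sqrt(4*u^2 + 100*v^2 + 1), assemble
  H = (EN − 2FM + GL) / (2(EG − F²)) = 2*(10*u^2 + 50*v^2 + 3)/(4*u^2 + 100*v^2 + 1)^(3/2).
At (u, v) = (-2, -1): H = 62*sqrt(13)/1521.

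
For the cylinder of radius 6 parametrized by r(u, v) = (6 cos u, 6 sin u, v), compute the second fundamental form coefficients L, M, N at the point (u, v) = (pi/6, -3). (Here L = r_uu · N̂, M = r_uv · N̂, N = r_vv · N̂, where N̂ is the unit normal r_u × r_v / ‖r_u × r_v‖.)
L = -6;  M = 0;  N = 0

Compute the unit normal N̂(u, v) = (cos(u), sin(u), 0), and the second partials r_uu, r_uv, r_vv. Take dot products:
  L(u, v) = r_uu · N̂ = -6,
  M(u, v) = r_uv · N̂ = 0,
  N(u, v) = r_vv · N̂ = 0.
Evaluating at (u, v) = (pi/6, -3):
  L = -6, M = 0, N = 0.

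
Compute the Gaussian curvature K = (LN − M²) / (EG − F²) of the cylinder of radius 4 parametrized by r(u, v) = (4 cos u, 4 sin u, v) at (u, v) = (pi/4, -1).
K = 0

Coefficients of the first fundamental form: E = 16, F = 0, G = 1.
Coefficients of the second fundamental form: L = -4, M = 0, N = 0.
Assemble K = (LN − M²)/(EG − F²) = 0. At (u, v) = (pi/4, -1): K = 0.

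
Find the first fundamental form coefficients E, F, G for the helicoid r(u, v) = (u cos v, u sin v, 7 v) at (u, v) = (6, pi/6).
E = 1;  F = 0;  G = 85

Partials: r_u = (cos(v), sin(v), 0), r_v = (-u*sin(v), u*cos(v), 7). As functions of (u, v):
  E = r_u · r_u = 1,
  F = r_u · r_v = 0,
  G = r_v · r_v = u^2 + 49.
Evaluating at (u, v) = (6, pi/6): E = 1, F = 0, G = 85.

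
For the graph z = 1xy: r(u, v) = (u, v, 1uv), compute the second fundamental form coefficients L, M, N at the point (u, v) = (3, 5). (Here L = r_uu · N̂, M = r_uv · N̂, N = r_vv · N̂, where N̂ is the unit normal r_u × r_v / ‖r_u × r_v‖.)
L = 0;  M = sqrt(35)/35;  N = 0

Compute the unit normal N̂(u, v) = (-v/sqrt(u^2 + v^2 + 1), -u/sqrt(u^2 + v^2 + 1), 1/sqrt(u^2 + v^2 + 1)), and the second partials r_uu, r_uv, r_vv. Take dot products:
  L(u, v) = r_uu · N̂ = 0,
  M(u, v) = r_uv · N̂ = 1/sqrt(u^2 + v^2 + 1),
  N(u, v) = r_vv · N̂ = 0.
Evaluating at (u, v) = (3, 5):
  L = 0, M = sqrt(35)/35, N = 0.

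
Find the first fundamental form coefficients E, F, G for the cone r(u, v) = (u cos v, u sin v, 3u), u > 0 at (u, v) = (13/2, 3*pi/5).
E = 10;  F = 0;  G = 169/4

Partials: r_u = (cos(v), sin(v), 3), r_v = (-u*sin(v), u*cos(v), 0). As functions of (u, v):
  E = r_u · r_u = 10,
  F = r_u · r_v = 0,
  G = r_v · r_v = u^2.
Evaluating at (u, v) = (13/2, 3*pi/5): E = 10, F = 0, G = 169/4.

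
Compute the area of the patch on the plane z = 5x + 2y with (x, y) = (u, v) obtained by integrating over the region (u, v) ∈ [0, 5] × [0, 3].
Area = 15*sqrt(30)

Area = ∫∫ √(EG − F²) du dv with √(EG − F²) = sqrt(30). Integrating over [0, 5] × [0, 3] gives 15*sqrt(30).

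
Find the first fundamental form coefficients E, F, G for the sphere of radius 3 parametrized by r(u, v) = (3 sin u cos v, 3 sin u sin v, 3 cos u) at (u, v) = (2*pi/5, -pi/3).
E = 9;  F = 0;  G = 9*sqrt(5)/8 + 45/8

Partials: r_u = (3*cos(u)*cos(v), 3*sin(v)*cos(u), -3*sin(u)), r_v = (-3*sin(u)*sin(v), 3*sin(u)*cos(v), 0). As functions of (u, v):
  E = r_u · r_u = 9,
  F = r_u · r_v = 0,
  G = r_v · r_v = 9*sin(u)^2.
Evaluating at (u, v) = (2*pi/5, -pi/3): E = 9, F = 0, G = 9*sqrt(5)/8 + 45/8.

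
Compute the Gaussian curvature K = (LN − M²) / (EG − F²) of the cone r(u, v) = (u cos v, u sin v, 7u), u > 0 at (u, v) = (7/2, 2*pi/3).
K = 0

Coefficients of the first fundamental form: E = 50, F = 0, G = u^2.
Coefficients of the second fundamental form: L = 0, M = 0, N = 7*sqrt(2)*u^2/(10*Abs(u)).
Assemble K = (LN − M²)/(EG − F²) = 0. At (u, v) = (7/2, 2*pi/3): K = 0.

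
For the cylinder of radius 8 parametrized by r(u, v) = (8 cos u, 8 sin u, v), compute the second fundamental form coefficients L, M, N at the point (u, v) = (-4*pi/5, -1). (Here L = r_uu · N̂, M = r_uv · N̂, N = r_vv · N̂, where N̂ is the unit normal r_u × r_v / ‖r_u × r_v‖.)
L = -8;  M = 0;  N = 0

Compute the unit normal N̂(u, v) = (cos(u), sin(u), 0), and the second partials r_uu, r_uv, r_vv. Take dot products:
  L(u, v) = r_uu · N̂ = -8,
  M(u, v) = r_uv · N̂ = 0,
  N(u, v) = r_vv · N̂ = 0.
Evaluating at (u, v) = (-4*pi/5, -1):
  L = -8, M = 0, N = 0.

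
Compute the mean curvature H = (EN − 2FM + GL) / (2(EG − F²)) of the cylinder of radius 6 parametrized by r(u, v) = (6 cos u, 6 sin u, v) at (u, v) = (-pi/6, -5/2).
H = -1/12

With E = 36, F = 0, G = 1, L = -6, M = 0, N = 0, assemble
  H = (EN − 2FM + GL) / (2(EG − F²)) = -1/12.
At (u, v) = (-pi/6, -5/2): H = -1/12.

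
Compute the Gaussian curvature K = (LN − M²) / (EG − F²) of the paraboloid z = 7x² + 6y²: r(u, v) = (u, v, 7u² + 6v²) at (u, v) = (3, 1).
K = 168/3644281

Coefficients of the first fundamental form: E = 196*u^2 + 1, F = 168*u*v, G = 144*v^2 + 1.
Coefficients of the second fundamental form: L = 14/sqrt(196*u^2 + 144*v^2 + 1), M = 0, N = 12/sqrt(196*u^2 + 144*v^2 + 1).
Assemble K = (LN − M²)/(EG − F²) = 168/(38416*u^4 + 56448*u^2*v^2 + 392*u^2 + 20736*v^4 + 288*v^2 + 1). At (u, v) = (3, 1): K = 168/3644281.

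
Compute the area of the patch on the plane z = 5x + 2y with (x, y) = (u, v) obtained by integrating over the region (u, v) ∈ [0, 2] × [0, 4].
Area = 8*sqrt(30)

Area = ∫∫ √(EG − F²) du dv with √(EG − F²) = sqrt(30). Integrating over [0, 2] × [0, 4] gives 8*sqrt(30).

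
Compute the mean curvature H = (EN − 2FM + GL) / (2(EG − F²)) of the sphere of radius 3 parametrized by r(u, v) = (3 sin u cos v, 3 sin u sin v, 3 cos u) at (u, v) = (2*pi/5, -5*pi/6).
H = -1/3

With E = 9, F = 0, G = 9*sin(u)^2, L = -3*sin(u)/Abs(sin(u)), M = 0, N = -3*sin(u)^3/Abs(sin(u)), assemble
  H = (EN − 2FM + GL) / (2(EG − F²)) = -sin(u)/(3*Abs(sin(u))).
At (u, v) = (2*pi/5, -5*pi/6): H = -1/3.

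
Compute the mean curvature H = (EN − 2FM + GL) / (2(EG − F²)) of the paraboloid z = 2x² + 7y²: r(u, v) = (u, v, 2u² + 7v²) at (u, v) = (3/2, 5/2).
H = 2711*sqrt(1262)/1592644

With E = 16*u^2 + 1, F = 56*u*v, G = 196*v^2 + 1, L = 4/sqrt(16*u^2 + 196*v^2 + 1), M = 0, N = 14/sqrt(16*u^2 + 196*v^2 + 1), assemble
  H = (EN − 2FM + GL) / (2(EG − F²)) = (112*u^2 + 392*v^2 + 9)/(16*u^2 + 196*v^2 + 1)^(3/2).
At (u, v) = (3/2, 5/2): H = 2711*sqrt(1262)/1592644.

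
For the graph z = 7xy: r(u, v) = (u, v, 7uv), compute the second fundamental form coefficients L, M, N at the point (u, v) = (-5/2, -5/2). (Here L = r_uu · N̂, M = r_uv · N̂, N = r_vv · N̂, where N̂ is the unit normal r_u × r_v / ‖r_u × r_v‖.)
L = 0;  M = 7*sqrt(2454)/1227;  N = 0

Compute the unit normal N̂(u, v) = (-7*v/sqrt(49*u^2 + 49*v^2 + 1), -7*u/sqrt(49*u^2 + 49*v^2 + 1), 1/sqrt(49*u^2 + 49*v^2 + 1)), and the second partials r_uu, r_uv, r_vv. Take dot products:
  L(u, v) = r_uu · N̂ = 0,
  M(u, v) = r_uv · N̂ = 7/sqrt(49*u^2 + 49*v^2 + 1),
  N(u, v) = r_vv · N̂ = 0.
Evaluating at (u, v) = (-5/2, -5/2):
  L = 0, M = 7*sqrt(2454)/1227, N = 0.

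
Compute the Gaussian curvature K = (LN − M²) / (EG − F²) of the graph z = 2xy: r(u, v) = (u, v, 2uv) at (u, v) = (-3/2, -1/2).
K = -4/121

Coefficients of the first fundamental form: E = 4*v^2 + 1, F = 4*u*v, G = 4*u^2 + 1.
Coefficients of the second fundamental form: L = 0, M = 2/sqrt(4*u^2 + 4*v^2 + 1), N = 0.
Assemble K = (LN − M²)/(EG − F²) = -4/(16*u^4 + 32*u^2*v^2 + 8*u^2 + 16*v^4 + 8*v^2 + 1). At (u, v) = (-3/2, -1/2): K = -4/121.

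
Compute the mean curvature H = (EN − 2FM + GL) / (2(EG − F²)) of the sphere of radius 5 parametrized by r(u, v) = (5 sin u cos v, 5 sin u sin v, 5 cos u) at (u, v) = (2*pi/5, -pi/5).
H = -1/5

With E = 25, F = 0, G = 25*sin(u)^2, L = -5*sin(u)/Abs(sin(u)), M = 0, N = -5*sin(u)^3/Abs(sin(u)), assemble
  H = (EN − 2FM + GL) / (2(EG − F²)) = -sin(u)/(5*Abs(sin(u))).
At (u, v) = (2*pi/5, -pi/5): H = -1/5.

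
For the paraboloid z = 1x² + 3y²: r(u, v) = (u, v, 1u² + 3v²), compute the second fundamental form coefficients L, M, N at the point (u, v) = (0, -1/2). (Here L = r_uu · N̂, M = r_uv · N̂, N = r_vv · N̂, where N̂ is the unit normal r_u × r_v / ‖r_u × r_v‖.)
L = sqrt(10)/5;  M = 0;  N = 3*sqrt(10)/5

Compute the unit normal N̂(u, v) = (-2*u/sqrt(4*u^2 + 36*v^2 + 1), -6*v/sqrt(4*u^2 + 36*v^2 + 1), 1/sqrt(4*u^2 + 36*v^2 + 1)), and the second partials r_uu, r_uv, r_vv. Take dot products:
  L(u, v) = r_uu · N̂ = 2/sqrt(4*u^2 + 36*v^2 + 1),
  M(u, v) = r_uv · N̂ = 0,
  N(u, v) = r_vv · N̂ = 6/sqrt(4*u^2 + 36*v^2 + 1).
Evaluating at (u, v) = (0, -1/2):
  L = sqrt(10)/5, M = 0, N = 3*sqrt(10)/5.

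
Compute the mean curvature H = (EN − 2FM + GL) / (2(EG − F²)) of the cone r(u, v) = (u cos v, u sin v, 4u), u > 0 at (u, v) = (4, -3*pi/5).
H = sqrt(17)/34

With E = 17, F = 0, G = u^2, L = 0, M = 0, N = 4*sqrt(17)*u^2/(17*Abs(u)), assemble
  H = (EN − 2FM + GL) / (2(EG − F²)) = 2*sqrt(17)/(17*Abs(u)).
At (u, v) = (4, -3*pi/5): H = sqrt(17)/34.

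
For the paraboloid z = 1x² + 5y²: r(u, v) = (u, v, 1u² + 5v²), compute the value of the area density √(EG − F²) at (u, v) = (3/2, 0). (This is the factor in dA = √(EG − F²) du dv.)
√(EG − F²)|_{(3/2, 0)} = sqrt(10)

E = 4*u^2 + 1, F = 20*u*v, G = 100*v^2 + 1, so EG − F² = 4*u^2 + 100*v^2 + 1. Taking the positive square root: √(EG − F²) = sqrt(4*u^2 + 100*v^2 + 1). At (u, v) = (3/2, 0): sqrt(10).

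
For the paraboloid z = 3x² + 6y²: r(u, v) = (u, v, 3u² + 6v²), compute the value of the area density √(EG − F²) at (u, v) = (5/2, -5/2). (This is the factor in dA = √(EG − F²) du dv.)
√(EG − F²)|_{(5/2, -5/2)} = sqrt(1126)

E = 36*u^2 + 1, F = 72*u*v, G = 144*v^2 + 1, so EG − F² = 36*u^2 + 144*v^2 + 1. Taking the positive square root: √(EG − F²) = sqrt(36*u^2 + 144*v^2 + 1). At (u, v) = (5/2, -5/2): sqrt(1126).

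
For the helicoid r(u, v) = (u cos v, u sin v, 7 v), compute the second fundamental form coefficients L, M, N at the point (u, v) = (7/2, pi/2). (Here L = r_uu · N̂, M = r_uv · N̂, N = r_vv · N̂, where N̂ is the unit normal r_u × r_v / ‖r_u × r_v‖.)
L = 0;  M = -2*sqrt(5)/5;  N = 0

Compute the unit normal N̂(u, v) = (7*sin(v)/sqrt(u^2 + 49), -7*cos(v)/sqrt(u^2 + 49), u/sqrt(u^2 + 49)), and the second partials r_uu, r_uv, r_vv. Take dot products:
  L(u, v) = r_uu · N̂ = 0,
  M(u, v) = r_uv · N̂ = -7/sqrt(u^2 + 49),
  N(u, v) = r_vv · N̂ = 0.
Evaluating at (u, v) = (7/2, pi/2):
  L = 0, M = -2*sqrt(5)/5, N = 0.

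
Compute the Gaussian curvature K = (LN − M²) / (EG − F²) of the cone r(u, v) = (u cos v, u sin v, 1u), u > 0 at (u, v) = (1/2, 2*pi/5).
K = 0

Coefficients of the first fundamental form: E = 2, F = 0, G = u^2.
Coefficients of the second fundamental form: L = 0, M = 0, N = sqrt(2)*u^2/(2*Abs(u)).
Assemble K = (LN − M²)/(EG − F²) = 0. At (u, v) = (1/2, 2*pi/5): K = 0.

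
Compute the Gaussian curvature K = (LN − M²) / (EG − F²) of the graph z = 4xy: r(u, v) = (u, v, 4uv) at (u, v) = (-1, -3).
K = -16/25921

Coefficients of the first fundamental form: E = 16*v^2 + 1, F = 16*u*v, G = 16*u^2 + 1.
Coefficients of the second fundamental form: L = 0, M = 4/sqrt(16*u^2 + 16*v^2 + 1), N = 0.
Assemble K = (LN − M²)/(EG − F²) = -16/(256*u^4 + 512*u^2*v^2 + 32*u^2 + 256*v^4 + 32*v^2 + 1). At (u, v) = (-1, -3): K = -16/25921.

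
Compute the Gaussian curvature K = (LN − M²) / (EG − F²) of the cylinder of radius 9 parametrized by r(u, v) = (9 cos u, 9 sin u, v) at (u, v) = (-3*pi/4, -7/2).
K = 0

Coefficients of the first fundamental form: E = 81, F = 0, G = 1.
Coefficients of the second fundamental form: L = -9, M = 0, N = 0.
Assemble K = (LN − M²)/(EG − F²) = 0. At (u, v) = (-3*pi/4, -7/2): K = 0.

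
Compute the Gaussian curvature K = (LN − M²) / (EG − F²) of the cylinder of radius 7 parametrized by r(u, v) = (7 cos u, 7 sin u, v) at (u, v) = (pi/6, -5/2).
K = 0

Coefficients of the first fundamental form: E = 49, F = 0, G = 1.
Coefficients of the second fundamental form: L = -7, M = 0, N = 0.
Assemble K = (LN − M²)/(EG − F²) = 0. At (u, v) = (pi/6, -5/2): K = 0.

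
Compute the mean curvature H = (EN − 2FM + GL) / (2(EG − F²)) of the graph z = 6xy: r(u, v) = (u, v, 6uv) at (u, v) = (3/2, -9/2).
H = 1458*sqrt(811)/657721

With E = 36*v^2 + 1, F = 36*u*v, G = 36*u^2 + 1, L = 0, M = 6/sqrt(36*u^2 + 36*v^2 + 1), N = 0, assemble
  H = (EN − 2FM + GL) / (2(EG − F²)) = -216*u*v/(36*u^2 + 36*v^2 + 1)^(3/2).
At (u, v) = (3/2, -9/2): H = 1458*sqrt(811)/657721.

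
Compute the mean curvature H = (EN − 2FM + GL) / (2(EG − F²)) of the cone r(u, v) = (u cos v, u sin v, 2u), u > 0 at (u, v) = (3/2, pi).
H = 2*sqrt(5)/15

With E = 5, F = 0, G = u^2, L = 0, M = 0, N = 2*sqrt(5)*u^2/(5*Abs(u)), assemble
  H = (EN − 2FM + GL) / (2(EG − F²)) = sqrt(5)/(5*Abs(u)).
At (u, v) = (3/2, pi): H = 2*sqrt(5)/15.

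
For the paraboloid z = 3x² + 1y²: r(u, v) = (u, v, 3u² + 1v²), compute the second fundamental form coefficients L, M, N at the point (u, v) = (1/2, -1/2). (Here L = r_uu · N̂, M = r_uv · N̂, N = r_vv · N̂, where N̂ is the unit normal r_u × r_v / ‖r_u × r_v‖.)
L = 6*sqrt(11)/11;  M = 0;  N = 2*sqrt(11)/11

Compute the unit normal N̂(u, v) = (-6*u/sqrt(36*u^2 + 4*v^2 + 1), -2*v/sqrt(36*u^2 + 4*v^2 + 1), 1/sqrt(36*u^2 + 4*v^2 + 1)), and the second partials r_uu, r_uv, r_vv. Take dot products:
  L(u, v) = r_uu · N̂ = 6/sqrt(36*u^2 + 4*v^2 + 1),
  M(u, v) = r_uv · N̂ = 0,
  N(u, v) = r_vv · N̂ = 2/sqrt(36*u^2 + 4*v^2 + 1).
Evaluating at (u, v) = (1/2, -1/2):
  L = 6*sqrt(11)/11, M = 0, N = 2*sqrt(11)/11.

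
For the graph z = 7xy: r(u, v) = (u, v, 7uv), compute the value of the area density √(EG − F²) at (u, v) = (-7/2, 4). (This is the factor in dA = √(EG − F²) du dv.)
√(EG − F²)|_{(-7/2, 4)} = sqrt(5541)/2

E = 49*v^2 + 1, F = 49*u*v, G = 49*u^2 + 1, so EG − F² = 49*u^2 + 49*v^2 + 1. Taking the positive square root: √(EG − F²) = sqrt(49*u^2 + 49*v^2 + 1). At (u, v) = (-7/2, 4): sqrt(5541)/2.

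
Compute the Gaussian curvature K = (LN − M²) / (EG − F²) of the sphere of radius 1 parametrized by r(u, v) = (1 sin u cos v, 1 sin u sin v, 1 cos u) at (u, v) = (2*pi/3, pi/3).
K = 1

Coefficients of the first fundamental form: E = 1, F = 0, G = sin(u)^2.
Coefficients of the second fundamental form: L = -sin(u)/Abs(sin(u)), M = 0, N = -sin(u)^3/Abs(sin(u)).
Assemble K = (LN − M²)/(EG − F²) = 1. At (u, v) = (2*pi/3, pi/3): K = 1.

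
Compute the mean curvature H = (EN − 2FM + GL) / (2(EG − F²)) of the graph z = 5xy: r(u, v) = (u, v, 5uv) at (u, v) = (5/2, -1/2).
H = 625*sqrt(654)/213858

With E = 25*v^2 + 1, F = 25*u*v, G = 25*u^2 + 1, L = 0, M = 5/sqrt(25*u^2 + 25*v^2 + 1), N = 0, assemble
  H = (EN − 2FM + GL) / (2(EG − F²)) = -125*u*v/(25*u^2 + 25*v^2 + 1)^(3/2).
At (u, v) = (5/2, -1/2): H = 625*sqrt(654)/213858.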